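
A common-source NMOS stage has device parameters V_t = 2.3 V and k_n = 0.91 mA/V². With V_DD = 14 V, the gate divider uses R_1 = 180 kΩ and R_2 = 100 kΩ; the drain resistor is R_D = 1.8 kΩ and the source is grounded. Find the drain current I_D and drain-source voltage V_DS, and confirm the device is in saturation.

V_G = V_DD·R_2/(R_1+R_2) = 14×100/280 = 5 V. With the source grounded, V_GS = V_G = 5 V.
Assume saturation: I_D = (k_n/2)(V_GS − V_t)² = (0.91/2)×(5 − 2.3)² = 0.455×2.7² = 3.32 mA.
V_DS = V_DD − I_D·R_D = 14 − 3.32×1.8 = 8.03 V.
Saturation requires V_DS ≥ V_GS − V_t = 2.7 V; 8.03 ≥ 2.7 ✓.

I_D ≈ 3.3 mA, V_DS ≈ 8 V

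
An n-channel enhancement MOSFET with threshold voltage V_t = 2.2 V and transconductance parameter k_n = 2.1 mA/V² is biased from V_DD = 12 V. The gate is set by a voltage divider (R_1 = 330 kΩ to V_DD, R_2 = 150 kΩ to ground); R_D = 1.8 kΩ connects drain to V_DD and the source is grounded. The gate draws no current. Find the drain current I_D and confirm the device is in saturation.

I_D ≈ 2.5 mA

V_G = V_DD·R_2/(R_1+R_2) = 12×150/480 = 3.75 V. With the source grounded, V_GS = V_G = 3.75 V.
Assume saturation: I_D = (k_n/2)(V_GS − V_t)² = (2.1/2)×(3.75 − 2.2)² = 1.05×1.55² = 2.52 mA.
V_DS = V_DD − I_D·R_D = 12 − 2.52×1.8 = 7.46 V.
Saturation requires V_DS ≥ V_GS − V_t = 1.55 V; 7.46 ≥ 1.55 ✓.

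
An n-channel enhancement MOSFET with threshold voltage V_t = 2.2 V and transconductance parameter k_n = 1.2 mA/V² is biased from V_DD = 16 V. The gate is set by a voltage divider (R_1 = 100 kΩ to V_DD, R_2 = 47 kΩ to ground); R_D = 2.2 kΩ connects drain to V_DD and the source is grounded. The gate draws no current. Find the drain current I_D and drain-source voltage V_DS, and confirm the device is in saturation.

V_G = V_DD·R_2/(R_1+R_2) = 16×47/147 = 5.12 V. With the source grounded, V_GS = V_G = 5.12 V.
Assume saturation: I_D = (k_n/2)(V_GS − V_t)² = (1.2/2)×(5.12 − 2.2)² = 0.6×2.92² = 5.1 mA.
V_DS = V_DD − I_D·R_D = 16 − 5.1×2.2 = 4.78 V.
Saturation requires V_DS ≥ V_GS − V_t = 2.92 V; 4.78 ≥ 2.92 ✓.

I_D ≈ 5.1 mA, V_DS ≈ 4.8 V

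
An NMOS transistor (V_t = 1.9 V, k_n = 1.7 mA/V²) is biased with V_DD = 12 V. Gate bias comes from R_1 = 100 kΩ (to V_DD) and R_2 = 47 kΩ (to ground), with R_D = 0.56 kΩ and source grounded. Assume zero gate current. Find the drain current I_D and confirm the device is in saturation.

I_D ≈ 3.2 mA

V_G = V_DD·R_2/(R_1+R_2) = 12×47/147 = 3.84 V. With the source grounded, V_GS = V_G = 3.84 V.
Assume saturation: I_D = (k_n/2)(V_GS − V_t)² = (1.7/2)×(3.84 − 1.9)² = 0.85×1.94² = 3.19 mA.
V_DS = V_DD − I_D·R_D = 12 − 3.19×0.56 = 10.2 V.
Saturation requires V_DS ≥ V_GS − V_t = 1.94 V; 10.2 ≥ 1.94 ✓.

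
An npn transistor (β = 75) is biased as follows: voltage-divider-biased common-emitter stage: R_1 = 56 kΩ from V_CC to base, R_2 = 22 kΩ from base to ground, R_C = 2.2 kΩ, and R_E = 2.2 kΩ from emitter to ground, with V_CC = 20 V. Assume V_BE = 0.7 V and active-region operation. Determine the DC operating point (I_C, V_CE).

I_C ≈ 2 mA, V_CE ≈ 11 V

Thevenize the base divider: V_Th = V_CC·R_2/(R_1+R_2) = 20×22/78 = 5.64 V, R_Th = R_1‖R_2 = 15.8 kΩ.
Base-emitter loop: V_Th = I_B·R_Th + V_BE + (β+1)I_B·R_E, so I_B = (5.64 − 0.7) / (15.8 + 76×2.2) = 0.027 mA.
I_C = β·I_B = 75×0.027 = 2.03 mA, and I_E = (β+1)I_B = 2.05 mA.
V_CE = V_CC − I_C·R_C − I_E·R_E = 20 − 2.03×2.2 − 2.05×2.2 = 11 V.
V_CE = 11 V > 0.2 V confirms active-region operation.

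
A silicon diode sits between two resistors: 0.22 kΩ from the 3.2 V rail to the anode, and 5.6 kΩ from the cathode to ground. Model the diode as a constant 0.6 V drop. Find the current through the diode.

I ≈ 0.45 mA

The two resistors are in series with the diode, so KVL gives 3.2 = I·0.22 + 0.6 + I·5.6.
I = (3.2 − 0.6) / (0.22 + 5.6) kΩ = 2.6 / 5.82 = 0.447 mA.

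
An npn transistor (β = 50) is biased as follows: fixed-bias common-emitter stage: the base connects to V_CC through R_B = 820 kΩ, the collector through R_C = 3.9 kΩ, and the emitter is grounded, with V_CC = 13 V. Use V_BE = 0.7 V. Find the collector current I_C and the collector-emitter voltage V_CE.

I_C ≈ 0.75 mA, V_CE ≈ 10 V

Base loop: V_CC = I_B·R_B + V_BE, so I_B = (13 − 0.7)/820 kΩ = 0.015 mA.
In the active region I_C = β·I_B = 50 × 0.015 = 0.75 mA.
Collector loop: V_CE = V_CC − I_C·R_C = 13 − 0.75×3.9 = 10.1 V.
Since V_CE = 10.1 V > V_CE(sat) ≈ 0.2 V, the transistor is in the active region as assumed.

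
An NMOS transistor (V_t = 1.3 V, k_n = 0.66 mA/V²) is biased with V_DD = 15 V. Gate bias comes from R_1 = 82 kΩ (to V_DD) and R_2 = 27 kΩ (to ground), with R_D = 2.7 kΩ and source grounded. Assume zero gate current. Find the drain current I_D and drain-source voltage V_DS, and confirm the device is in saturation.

I_D ≈ 1.9 mA, V_DS ≈ 9.8 V

V_G = V_DD·R_2/(R_1+R_2) = 15×27/109 = 3.72 V. With the source grounded, V_GS = V_G = 3.72 V.
Assume saturation: I_D = (k_n/2)(V_GS − V_t)² = (0.66/2)×(3.72 − 1.3)² = 0.33×2.42² = 1.93 mA.
V_DS = V_DD − I_D·R_D = 15 − 1.93×2.7 = 9.8 V.
Saturation requires V_DS ≥ V_GS − V_t = 2.42 V; 9.8 ≥ 2.42 ✓.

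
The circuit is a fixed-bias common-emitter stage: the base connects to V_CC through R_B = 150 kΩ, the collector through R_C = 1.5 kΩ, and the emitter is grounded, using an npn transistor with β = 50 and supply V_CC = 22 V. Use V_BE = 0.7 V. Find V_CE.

Base loop: V_CC = I_B·R_B + V_BE, so I_B = (22 − 0.7)/150 kΩ = 0.142 mA.
In the active region I_C = β·I_B = 50 × 0.142 = 7.1 mA.
Collector loop: V_CE = V_CC − I_C·R_C = 22 − 7.1×1.5 = 11.3 V.
Since V_CE = 11.3 V > V_CE(sat) ≈ 0.2 V, the transistor is in the active region as assumed.

V_CE ≈ 11 V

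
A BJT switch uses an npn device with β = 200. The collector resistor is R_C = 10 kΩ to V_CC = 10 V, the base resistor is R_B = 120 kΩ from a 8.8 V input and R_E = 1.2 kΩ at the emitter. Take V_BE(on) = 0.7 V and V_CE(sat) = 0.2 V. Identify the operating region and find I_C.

saturation; I_C ≈ 0.87 mA

Assume active: I_B = (8.8 − 0.7)/(120 + 201×1.2) = 0.0224 mA, I_C = β·I_B = 4.49 mA.
Then V_CE = 10 − 4.49×10 − 4.51×1.2 = -40.3 V < 0.2 V — the active assumption fails.
Re-solve with V_CE = 0.2 V. KCL at the emitter: V_E/R_E = (V_BB−0.7−V_E)/R_B + (V_CC−0.2−V_E)/R_C, giving V_E = 1.11 V.
I_C = (V_CC − 0.2 − V_E)/R_C = (9.8 − 1.11)/10 = 0.869 mA.
Check: I_B = (8.1 − 1.11)/120 = 0.0582 mA, and β·I_B = 11.6 mA > I_C, confirming saturation.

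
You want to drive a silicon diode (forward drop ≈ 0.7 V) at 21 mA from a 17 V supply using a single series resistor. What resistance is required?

R ≈ 0.78 kΩ

The resistor drops V_S − V_D = 17 − 0.7 = 16.3 V at 21 mA.
R = 16.3 V / 21 mA = 0.776 kΩ.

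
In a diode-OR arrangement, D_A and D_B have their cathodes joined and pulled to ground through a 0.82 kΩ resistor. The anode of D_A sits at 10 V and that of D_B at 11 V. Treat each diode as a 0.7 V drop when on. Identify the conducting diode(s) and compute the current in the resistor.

Assume both conduct. Then node N would need to be at both 10−0.7 = 9.3 V and 11−0.7 = 10.3 V, which is impossible.
Assume only D_B conducts: V_N = 11 − 0.7 = 10.3 V, so I_R = 10.3/0.82 = 12.6 mA.
Check D_A: its anode-to-cathode voltage is 10 − 10.3 = -0.3 V < 0.7 V, so it is off. The assumption is consistent.

Only D_B conducts; I_R ≈ 13 mA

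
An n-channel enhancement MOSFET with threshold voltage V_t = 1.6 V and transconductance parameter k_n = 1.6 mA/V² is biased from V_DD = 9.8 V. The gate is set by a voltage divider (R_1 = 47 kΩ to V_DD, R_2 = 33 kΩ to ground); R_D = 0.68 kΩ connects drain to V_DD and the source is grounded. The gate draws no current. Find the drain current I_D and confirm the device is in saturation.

I_D ≈ 4.8 mA

V_G = V_DD·R_2/(R_1+R_2) = 9.8×33/80 = 4.04 V. With the source grounded, V_GS = V_G = 4.04 V.
Assume saturation: I_D = (k_n/2)(V_GS − V_t)² = (1.6/2)×(4.04 − 1.6)² = 0.8×2.44² = 4.77 mA.
V_DS = V_DD − I_D·R_D = 9.8 − 4.77×0.68 = 6.55 V.
Saturation requires V_DS ≥ V_GS − V_t = 2.44 V; 6.55 ≥ 2.44 ✓.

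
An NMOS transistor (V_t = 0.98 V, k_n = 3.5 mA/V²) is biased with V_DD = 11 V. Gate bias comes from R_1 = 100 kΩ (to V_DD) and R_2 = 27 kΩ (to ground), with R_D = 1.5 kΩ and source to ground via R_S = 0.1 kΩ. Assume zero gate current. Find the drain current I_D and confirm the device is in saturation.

V_G = V_DD·R_2/(R_1+R_2) = 11×27/127 = 2.34 V.
Assume saturation: I_D = (k_n/2)(V_GS − V_t)² with V_GS = V_G − I_D·R_S = 2.34 − 0.1·I_D.
Substituting gives 0.0175·I_D² − 1.48·I_D + 3.23 = 0, with roots I_D = 2.25 or 82.1 mA.
The root I_D = 82.1 mA gives V_GS = -5.87 V ≤ V_t, so take I_D = 2.25 mA.
Then V_GS = 2.11 V and V_DS = V_DD − I_D(R_D+R_S) = 11 − 2.25×1.6 = 7.4 V.
Saturation requires V_DS ≥ V_GS − V_t = 1.13 V; 7.4 ≥ 1.13 ✓.

I_D ≈ 2.2 mA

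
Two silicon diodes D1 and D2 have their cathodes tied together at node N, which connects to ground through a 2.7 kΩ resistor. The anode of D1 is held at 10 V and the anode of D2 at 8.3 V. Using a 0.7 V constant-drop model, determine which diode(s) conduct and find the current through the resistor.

Assume both conduct. Then node N would need to be at both 10−0.7 = 9.3 V and 8.3−0.7 = 7.6 V, which is impossible.
Assume only D1 conducts: V_N = 10 − 0.7 = 9.3 V, so I_R = 9.3/2.7 = 3.44 mA.
Check D2: its anode-to-cathode voltage is 8.3 − 9.3 = -1 V < 0.7 V, so it is off. The assumption is consistent.

Only D1 conducts; I_R ≈ 3.4 mA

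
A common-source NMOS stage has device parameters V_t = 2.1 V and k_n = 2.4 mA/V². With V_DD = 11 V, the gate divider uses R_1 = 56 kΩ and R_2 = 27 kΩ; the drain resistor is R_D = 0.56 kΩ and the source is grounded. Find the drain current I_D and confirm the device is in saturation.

V_G = V_DD·R_2/(R_1+R_2) = 11×27/83 = 3.58 V. With the source grounded, V_GS = V_G = 3.58 V.
Assume saturation: I_D = (k_n/2)(V_GS − V_t)² = (2.4/2)×(3.58 − 2.1)² = 1.2×1.48² = 2.62 mA.
V_DS = V_DD − I_D·R_D = 11 − 2.62×0.56 = 9.53 V.
Saturation requires V_DS ≥ V_GS − V_t = 1.48 V; 9.53 ≥ 1.48 ✓.

I_D ≈ 2.6 mA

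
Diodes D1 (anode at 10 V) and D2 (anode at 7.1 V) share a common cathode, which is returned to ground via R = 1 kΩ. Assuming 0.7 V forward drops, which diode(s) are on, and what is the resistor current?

Assume both conduct. Then node N would need to be at both 10−0.7 = 9.3 V and 7.1−0.7 = 6.4 V, which is impossible.
Assume only D1 conducts: V_N = 10 − 0.7 = 9.3 V, so I_R = 9.3/1 = 9.3 mA.
Check D2: its anode-to-cathode voltage is 7.1 − 9.3 = -2.2 V < 0.7 V, so it is off. The assumption is consistent.

Only D1 conducts; I_R ≈ 9.3 mA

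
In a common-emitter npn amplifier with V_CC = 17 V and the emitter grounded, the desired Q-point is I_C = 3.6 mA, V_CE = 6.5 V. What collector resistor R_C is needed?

R_C ≈ 2.9 kΩ

Collector loop: V_CC = I_C·R_C + V_CE.
R_C = (V_CC − V_CE)/I_C = (17 − 6.5)/3.6 = 2.92 kΩ.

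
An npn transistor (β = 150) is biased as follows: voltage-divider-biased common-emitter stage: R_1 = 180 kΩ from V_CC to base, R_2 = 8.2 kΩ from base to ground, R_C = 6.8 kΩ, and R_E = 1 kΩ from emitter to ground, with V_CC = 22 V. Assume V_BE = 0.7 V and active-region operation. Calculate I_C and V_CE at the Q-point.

Thevenize the base divider: V_Th = V_CC·R_2/(R_1+R_2) = 22×8.2/188 = 0.959 V, R_Th = R_1‖R_2 = 7.84 kΩ.
Base-emitter loop: V_Th = I_B·R_Th + V_BE + (β+1)I_B·R_E, so I_B = (0.959 − 0.7) / (7.84 + 151×1) = 0.00163 mA.
I_C = β·I_B = 150×0.00163 = 0.244 mA, and I_E = (β+1)I_B = 0.246 mA.
V_CE = V_CC − I_C·R_C − I_E·R_E = 22 − 0.244×6.8 − 0.246×1 = 20.1 V.
V_CE = 20.1 V > 0.2 V confirms active-region operation.

I_C ≈ 0.24 mA, V_CE ≈ 20 V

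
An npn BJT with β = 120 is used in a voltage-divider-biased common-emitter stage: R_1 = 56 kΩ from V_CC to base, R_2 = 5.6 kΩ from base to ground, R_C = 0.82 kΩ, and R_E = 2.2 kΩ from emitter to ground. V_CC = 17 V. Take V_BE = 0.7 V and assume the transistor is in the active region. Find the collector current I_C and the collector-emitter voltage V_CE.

Thevenize the base divider: V_Th = V_CC·R_2/(R_1+R_2) = 17×5.6/61.6 = 1.55 V, R_Th = R_1‖R_2 = 5.09 kΩ.
Base-emitter loop: V_Th = I_B·R_Th + V_BE + (β+1)I_B·R_E, so I_B = (1.55 − 0.7) / (5.09 + 121×2.2) = 0.00312 mA.
I_C = β·I_B = 120×0.00312 = 0.374 mA, and I_E = (β+1)I_B = 0.377 mA.
V_CE = V_CC − I_C·R_C − I_E·R_E = 17 − 0.374×0.82 − 0.377×2.2 = 15.9 V.
V_CE = 15.9 V > 0.2 V confirms active-region operation.

I_C ≈ 0.37 mA, V_CE ≈ 16 V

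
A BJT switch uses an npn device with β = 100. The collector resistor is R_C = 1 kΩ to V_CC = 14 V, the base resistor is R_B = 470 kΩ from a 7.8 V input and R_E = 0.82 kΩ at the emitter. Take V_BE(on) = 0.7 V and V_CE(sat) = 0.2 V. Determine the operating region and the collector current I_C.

active; I_C ≈ 1.3 mA

Assume active. Base-emitter loop: I_B = (V_BB − V_BE)/(R_B + (β+1)R_E) = (7.8 − 0.7)/(470 + 101×0.82) = 0.0128 mA.
I_C = β·I_B = 100×0.0128 = 1.28 mA.
V_CE = V_CC − I_C·R_C − I_E·R_E = 14 − 1.28×1 − 1.3×0.82 = 11.7 V > V_CE(sat), so the active-region assumption holds.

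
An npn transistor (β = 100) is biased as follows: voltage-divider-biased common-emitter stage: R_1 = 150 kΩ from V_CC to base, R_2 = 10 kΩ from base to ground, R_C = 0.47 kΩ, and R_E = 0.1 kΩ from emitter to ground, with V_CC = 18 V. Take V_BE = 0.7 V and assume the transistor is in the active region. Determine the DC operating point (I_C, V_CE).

I_C ≈ 2.2 mA, V_CE ≈ 17 V

Thevenize the base divider: V_Th = V_CC·R_2/(R_1+R_2) = 18×10/160 = 1.12 V, R_Th = R_1‖R_2 = 9.38 kΩ.
Base-emitter loop: V_Th = I_B·R_Th + V_BE + (β+1)I_B·R_E, so I_B = (1.12 − 0.7) / (9.38 + 101×0.1) = 0.0218 mA.
I_C = β·I_B = 100×0.0218 = 2.18 mA, and I_E = (β+1)I_B = 2.2 mA.
V_CE = V_CC − I_C·R_C − I_E·R_E = 18 − 2.18×0.47 − 2.2×0.1 = 16.8 V.
V_CE = 16.8 V > 0.2 V confirms active-region operation.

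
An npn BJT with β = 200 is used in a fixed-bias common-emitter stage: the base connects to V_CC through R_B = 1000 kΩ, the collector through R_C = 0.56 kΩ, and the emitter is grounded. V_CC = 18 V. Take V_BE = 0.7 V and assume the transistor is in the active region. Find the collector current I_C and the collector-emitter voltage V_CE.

I_C ≈ 3.5 mA, V_CE ≈ 16 V

Base loop: V_CC = I_B·R_B + V_BE, so I_B = (18 − 0.7)/1000 kΩ = 0.0173 mA.
In the active region I_C = β·I_B = 200 × 0.0173 = 3.46 mA.
Collector loop: V_CE = V_CC − I_C·R_C = 18 − 3.46×0.56 = 16.1 V.
Since V_CE = 16.1 V > V_CE(sat) ≈ 0.2 V, the transistor is in the active region as assumed.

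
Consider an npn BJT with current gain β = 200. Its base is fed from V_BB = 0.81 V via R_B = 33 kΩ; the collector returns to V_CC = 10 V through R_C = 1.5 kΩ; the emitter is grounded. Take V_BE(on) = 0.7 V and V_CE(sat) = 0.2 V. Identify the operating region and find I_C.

Assume active. Base-emitter loop: I_B = (V_BB − V_BE)/R_B = (0.81 − 0.7)/33 = 0.00333 mA.
I_C = β·I_B = 200×0.00333 = 0.667 mA.
V_CE = V_CC − I_C·R_C = 10 − 0.667×1.5 = 9 V > V_CE(sat), so the active-region assumption holds.

active; I_C ≈ 0.67 mA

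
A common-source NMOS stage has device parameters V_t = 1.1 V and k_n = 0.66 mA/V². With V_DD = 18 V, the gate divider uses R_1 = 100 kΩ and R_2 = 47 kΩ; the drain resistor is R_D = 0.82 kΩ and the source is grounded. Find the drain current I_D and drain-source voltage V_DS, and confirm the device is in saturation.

I_D ≈ 7.2 mA, V_DS ≈ 12 V

V_G = V_DD·R_2/(R_1+R_2) = 18×47/147 = 5.76 V. With the source grounded, V_GS = V_G = 5.76 V.
Assume saturation: I_D = (k_n/2)(V_GS − V_t)² = (0.66/2)×(5.76 − 1.1)² = 0.33×4.66² = 7.15 mA.
V_DS = V_DD − I_D·R_D = 18 − 7.15×0.82 = 12.1 V.
Saturation requires V_DS ≥ V_GS − V_t = 4.66 V; 12.1 ≥ 4.66 ✓.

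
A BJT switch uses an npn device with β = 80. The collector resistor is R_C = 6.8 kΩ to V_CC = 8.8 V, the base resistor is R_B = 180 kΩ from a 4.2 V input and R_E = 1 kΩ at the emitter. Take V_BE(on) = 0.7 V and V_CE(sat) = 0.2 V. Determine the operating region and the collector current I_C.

Assume active. Base-emitter loop: I_B = (V_BB − V_BE)/(R_B + (β+1)R_E) = (4.2 − 0.7)/(180 + 81×1) = 0.0134 mA.
I_C = β·I_B = 80×0.0134 = 1.07 mA.
V_CE = V_CC − I_C·R_C − I_E·R_E = 8.8 − 1.07×6.8 − 1.09×1 = 0.419 V > V_CE(sat), so the active-region assumption holds.

active; I_C ≈ 1.1 mA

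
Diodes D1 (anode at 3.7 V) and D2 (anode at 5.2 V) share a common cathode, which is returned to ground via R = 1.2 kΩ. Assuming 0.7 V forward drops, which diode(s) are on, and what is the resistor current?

Only D2 conducts; I_R ≈ 3.8 mA

Assume both conduct. Then node N would need to be at both 3.7−0.7 = 3 V and 5.2−0.7 = 4.5 V, which is impossible.
Assume only D2 conducts: V_N = 5.2 − 0.7 = 4.5 V, so I_R = 4.5/1.2 = 3.75 mA.
Check D1: its anode-to-cathode voltage is 3.7 − 4.5 = -0.8 V < 0.7 V, so it is off. The assumption is consistent.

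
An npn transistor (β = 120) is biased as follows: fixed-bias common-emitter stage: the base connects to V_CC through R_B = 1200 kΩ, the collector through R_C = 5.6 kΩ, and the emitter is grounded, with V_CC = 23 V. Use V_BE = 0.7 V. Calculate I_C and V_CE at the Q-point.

I_C ≈ 2.2 mA, V_CE ≈ 11 V

Base loop: V_CC = I_B·R_B + V_BE, so I_B = (23 − 0.7)/1200 kΩ = 0.0186 mA.
In the active region I_C = β·I_B = 120 × 0.0186 = 2.23 mA.
Collector loop: V_CE = V_CC − I_C·R_C = 23 − 2.23×5.6 = 10.5 V.
Since V_CE = 10.5 V > V_CE(sat) ≈ 0.2 V, the transistor is in the active region as assumed.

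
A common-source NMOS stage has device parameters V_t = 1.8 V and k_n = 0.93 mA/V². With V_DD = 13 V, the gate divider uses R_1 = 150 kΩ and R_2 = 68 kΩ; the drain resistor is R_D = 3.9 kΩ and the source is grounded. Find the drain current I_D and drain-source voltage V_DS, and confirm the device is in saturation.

V_G = V_DD·R_2/(R_1+R_2) = 13×68/218 = 4.06 V. With the source grounded, V_GS = V_G = 4.06 V.
Assume saturation: I_D = (k_n/2)(V_GS − V_t)² = (0.93/2)×(4.06 − 1.8)² = 0.465×2.26² = 2.36 mA.
V_DS = V_DD − I_D·R_D = 13 − 2.36×3.9 = 3.78 V.
Saturation requires V_DS ≥ V_GS − V_t = 2.26 V; 3.78 ≥ 2.26 ✓.

I_D ≈ 2.4 mA, V_DS ≈ 3.8 V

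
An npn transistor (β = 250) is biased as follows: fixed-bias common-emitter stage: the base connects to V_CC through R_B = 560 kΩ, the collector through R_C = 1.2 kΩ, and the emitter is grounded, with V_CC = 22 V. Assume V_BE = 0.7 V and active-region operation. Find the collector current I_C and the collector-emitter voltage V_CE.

I_C ≈ 9.5 mA, V_CE ≈ 11 V

Base loop: V_CC = I_B·R_B + V_BE, so I_B = (22 − 0.7)/560 kΩ = 0.038 mA.
In the active region I_C = β·I_B = 250 × 0.038 = 9.51 mA.
Collector loop: V_CE = V_CC − I_C·R_C = 22 − 9.51×1.2 = 10.6 V.
Since V_CE = 10.6 V > V_CE(sat) ≈ 0.2 V, the transistor is in the active region as assumed.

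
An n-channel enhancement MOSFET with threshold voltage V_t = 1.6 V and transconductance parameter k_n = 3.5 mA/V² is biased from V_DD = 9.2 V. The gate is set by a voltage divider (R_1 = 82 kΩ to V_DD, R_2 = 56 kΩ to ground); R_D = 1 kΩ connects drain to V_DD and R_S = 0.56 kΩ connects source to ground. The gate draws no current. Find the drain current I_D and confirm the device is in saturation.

I_D ≈ 1.9 mA

V_G = V_DD·R_2/(R_1+R_2) = 9.2×56/138 = 3.73 V.
Assume saturation: I_D = (k_n/2)(V_GS − V_t)² with V_GS = V_G − I_D·R_S = 3.73 − 0.56·I_D.
Substituting gives 0.549·I_D² − 5.18·I_D + 7.96 = 0, with roots I_D = 1.93 or 7.51 mA.
The root I_D = 7.51 mA gives V_GS = -0.471 V ≤ V_t, so take I_D = 1.93 mA.
Then V_GS = 2.65 V and V_DS = V_DD − I_D(R_D+R_S) = 9.2 − 1.93×1.56 = 6.18 V.
Saturation requires V_DS ≥ V_GS − V_t = 1.05 V; 6.18 ≥ 1.05 ✓.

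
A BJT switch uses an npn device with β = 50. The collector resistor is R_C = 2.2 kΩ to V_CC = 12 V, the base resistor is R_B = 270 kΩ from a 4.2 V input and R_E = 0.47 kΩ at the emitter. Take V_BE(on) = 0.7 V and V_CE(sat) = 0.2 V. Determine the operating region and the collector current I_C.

Assume active. Base-emitter loop: I_B = (V_BB − V_BE)/(R_B + (β+1)R_E) = (4.2 − 0.7)/(270 + 51×0.47) = 0.0119 mA.
I_C = β·I_B = 50×0.0119 = 0.595 mA.
V_CE = V_CC − I_C·R_C − I_E·R_E = 12 − 0.595×2.2 − 0.607×0.47 = 10.4 V > V_CE(sat), so the active-region assumption holds.

active; I_C ≈ 0.6 mA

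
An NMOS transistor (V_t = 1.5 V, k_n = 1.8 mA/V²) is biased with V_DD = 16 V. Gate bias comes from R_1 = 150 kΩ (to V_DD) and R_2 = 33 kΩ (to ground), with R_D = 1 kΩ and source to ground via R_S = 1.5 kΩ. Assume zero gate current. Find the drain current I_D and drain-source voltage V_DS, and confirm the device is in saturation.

V_G = V_DD·R_2/(R_1+R_2) = 16×33/183 = 2.89 V.
Assume saturation: I_D = (k_n/2)(V_GS − V_t)² with V_GS = V_G − I_D·R_S = 2.89 − 1.5·I_D.
Substituting gives 2.03·I_D² − 4.74·I_D + 1.73 = 0, with roots I_D = 0.451 or 1.89 mA.
The root I_D = 1.89 mA gives V_GS = 0.0511 V ≤ V_t, so take I_D = 0.451 mA.
Then V_GS = 2.21 V and V_DS = V_DD − I_D(R_D+R_S) = 16 − 0.451×2.5 = 14.9 V.
Saturation requires V_DS ≥ V_GS − V_t = 0.708 V; 14.9 ≥ 0.708 ✓.

I_D ≈ 0.45 mA, V_DS ≈ 15 V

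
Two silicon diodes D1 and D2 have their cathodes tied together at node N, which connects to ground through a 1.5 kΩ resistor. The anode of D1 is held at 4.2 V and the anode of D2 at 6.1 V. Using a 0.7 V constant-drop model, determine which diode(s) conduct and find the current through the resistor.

Only D2 conducts; I_R ≈ 3.6 mA

Assume both conduct. Then node N would need to be at both 4.2−0.7 = 3.5 V and 6.1−0.7 = 5.4 V, which is impossible.
Assume only D2 conducts: V_N = 6.1 − 0.7 = 5.4 V, so I_R = 5.4/1.5 = 3.6 mA.
Check D1: its anode-to-cathode voltage is 4.2 − 5.4 = -1.2 V < 0.7 V, so it is off. The assumption is consistent.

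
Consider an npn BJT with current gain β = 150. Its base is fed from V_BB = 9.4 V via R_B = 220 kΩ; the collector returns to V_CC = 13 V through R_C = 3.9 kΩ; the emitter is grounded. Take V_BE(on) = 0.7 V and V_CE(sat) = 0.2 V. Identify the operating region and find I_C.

Assume active: I_B = (9.4 − 0.7)/220 = 0.0395 mA, giving I_C = β·I_B = 5.93 mA.
But then V_CE = 13 − 5.93×3.9 = -10.1 V < V_CE(sat) = 0.2 V — impossible in the active region.
So the transistor is saturated. With V_CE = 0.2 V, I_C = (V_CC − 0.2)/R_C = 12.8/3.9 = 3.28 mA.
Check: β·I_B = 5.93 mA > I_C = 3.28 mA, confirming saturation.

saturation; I_C ≈ 3.3 mA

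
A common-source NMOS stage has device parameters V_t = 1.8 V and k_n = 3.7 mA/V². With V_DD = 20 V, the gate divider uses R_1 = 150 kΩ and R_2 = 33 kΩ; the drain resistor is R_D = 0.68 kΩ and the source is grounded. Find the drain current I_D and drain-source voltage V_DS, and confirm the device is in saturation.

V_G = V_DD·R_2/(R_1+R_2) = 20×33/183 = 3.61 V. With the source grounded, V_GS = V_G = 3.61 V.
Assume saturation: I_D = (k_n/2)(V_GS − V_t)² = (3.7/2)×(3.61 − 1.8)² = 1.85×1.81² = 6.04 mA.
V_DS = V_DD − I_D·R_D = 20 − 6.04×0.68 = 15.9 V.
Saturation requires V_DS ≥ V_GS − V_t = 1.81 V; 15.9 ≥ 1.81 ✓.

I_D ≈ 6 mA, V_DS ≈ 16 V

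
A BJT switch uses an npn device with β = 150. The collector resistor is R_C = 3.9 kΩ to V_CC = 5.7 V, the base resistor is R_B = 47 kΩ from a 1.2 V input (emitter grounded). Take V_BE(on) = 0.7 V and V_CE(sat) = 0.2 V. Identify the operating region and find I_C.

Assume active: I_B = (1.2 − 0.7)/47 = 0.0106 mA, giving I_C = β·I_B = 1.6 mA.
But then V_CE = 5.7 − 1.6×3.9 = -0.523 V < V_CE(sat) = 0.2 V — impossible in the active region.
So the transistor is saturated. With V_CE = 0.2 V, I_C = (V_CC − 0.2)/R_C = 5.5/3.9 = 1.41 mA.
Check: β·I_B = 1.6 mA > I_C = 1.41 mA, confirming saturation.

saturation; I_C ≈ 1.4 mA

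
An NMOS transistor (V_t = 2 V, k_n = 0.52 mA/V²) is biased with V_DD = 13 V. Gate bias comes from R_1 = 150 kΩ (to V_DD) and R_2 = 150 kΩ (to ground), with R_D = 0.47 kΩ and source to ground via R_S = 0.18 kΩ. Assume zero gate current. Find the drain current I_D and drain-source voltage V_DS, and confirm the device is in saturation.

I_D ≈ 3.8 mA, V_DS ≈ 11 V

V_G = V_DD·R_2/(R_1+R_2) = 13×150/300 = 6.5 V.
Assume saturation: I_D = (k_n/2)(V_GS − V_t)² with V_GS = V_G − I_D·R_S = 6.5 − 0.18·I_D.
Substituting gives 0.00842·I_D² − 1.42·I_D + 5.26 = 0, with roots I_D = 3.79 or 165 mA.
The root I_D = 165 mA gives V_GS = -23.2 V ≤ V_t, so take I_D = 3.79 mA.
Then V_GS = 5.82 V and V_DS = V_DD − I_D(R_D+R_S) = 13 − 3.79×0.65 = 10.5 V.
Saturation requires V_DS ≥ V_GS − V_t = 3.82 V; 10.5 ≥ 3.82 ✓.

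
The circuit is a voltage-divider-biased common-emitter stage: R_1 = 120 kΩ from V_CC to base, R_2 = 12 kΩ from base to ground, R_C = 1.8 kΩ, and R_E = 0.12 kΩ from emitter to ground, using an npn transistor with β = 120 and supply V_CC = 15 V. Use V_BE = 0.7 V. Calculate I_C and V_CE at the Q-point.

Thevenize the base divider: V_Th = V_CC·R_2/(R_1+R_2) = 15×12/132 = 1.36 V, R_Th = R_1‖R_2 = 10.9 kΩ.
Base-emitter loop: V_Th = I_B·R_Th + V_BE + (β+1)I_B·R_E, so I_B = (1.36 − 0.7) / (10.9 + 121×0.12) = 0.0261 mA.
I_C = β·I_B = 120×0.0261 = 3.13 mA, and I_E = (β+1)I_B = 3.16 mA.
V_CE = V_CC − I_C·R_C − I_E·R_E = 15 − 3.13×1.8 − 3.16×0.12 = 8.98 V.
V_CE = 8.98 V > 0.2 V confirms active-region operation.

I_C ≈ 3.1 mA, V_CE ≈ 9 V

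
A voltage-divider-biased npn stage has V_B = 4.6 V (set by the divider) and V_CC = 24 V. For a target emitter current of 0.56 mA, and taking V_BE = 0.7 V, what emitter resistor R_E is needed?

R_E ≈ 7 kΩ

V_E = V_B − V_BE = 4.6 − 0.7 = 3.9 V.
R_E = V_E / I_E = 3.9 / 0.56 = 6.96 kΩ.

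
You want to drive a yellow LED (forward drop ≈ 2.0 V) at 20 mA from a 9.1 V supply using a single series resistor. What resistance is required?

The resistor drops V_S − V_D = 9.1 − 2.0 = 7.1 V at 20 mA.
R = 7.1 V / 20 mA = 0.355 kΩ.

R ≈ 0.35 kΩ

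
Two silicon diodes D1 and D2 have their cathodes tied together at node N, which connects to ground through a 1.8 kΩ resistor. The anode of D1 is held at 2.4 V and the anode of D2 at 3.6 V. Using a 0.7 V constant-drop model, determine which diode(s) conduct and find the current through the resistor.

Only D2 conducts; I_R ≈ 1.6 mA

Assume both conduct. Then node N would need to be at both 2.4−0.7 = 1.7 V and 3.6−0.7 = 2.9 V, which is impossible.
Assume only D2 conducts: V_N = 3.6 − 0.7 = 2.9 V, so I_R = 2.9/1.8 = 1.61 mA.
Check D1: its anode-to-cathode voltage is 2.4 − 2.9 = -0.5 V < 0.7 V, so it is off. The assumption is consistent.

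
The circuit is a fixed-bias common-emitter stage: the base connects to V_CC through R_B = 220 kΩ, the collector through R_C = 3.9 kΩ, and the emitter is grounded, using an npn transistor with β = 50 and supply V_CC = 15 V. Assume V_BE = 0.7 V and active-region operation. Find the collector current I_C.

I_C ≈ 3.2 mA

Base loop: V_CC = I_B·R_B + V_BE, so I_B = (15 − 0.7)/220 kΩ = 0.065 mA.
In the active region I_C = β·I_B = 50 × 0.065 = 3.25 mA.
Collector loop: V_CE = V_CC − I_C·R_C = 15 − 3.25×3.9 = 2.33 V.
Since V_CE = 2.33 V > V_CE(sat) ≈ 0.2 V, the transistor is in the active region as assumed.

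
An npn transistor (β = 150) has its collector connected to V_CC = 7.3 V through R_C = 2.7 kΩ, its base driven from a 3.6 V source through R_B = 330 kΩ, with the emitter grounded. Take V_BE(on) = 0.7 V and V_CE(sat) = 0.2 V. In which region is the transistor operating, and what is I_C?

Assume active. Base-emitter loop: I_B = (V_BB − V_BE)/R_B = (3.6 − 0.7)/330 = 0.00879 mA.
I_C = β·I_B = 150×0.00879 = 1.32 mA.
V_CE = V_CC − I_C·R_C = 7.3 − 1.32×2.7 = 3.74 V > V_CE(sat), so the active-region assumption holds.

active; I_C ≈ 1.3 mA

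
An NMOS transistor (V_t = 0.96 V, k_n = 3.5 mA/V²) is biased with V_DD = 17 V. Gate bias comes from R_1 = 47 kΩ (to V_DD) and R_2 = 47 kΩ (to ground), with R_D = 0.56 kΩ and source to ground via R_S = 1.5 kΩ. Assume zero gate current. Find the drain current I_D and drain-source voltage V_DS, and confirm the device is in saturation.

V_G = V_DD·R_2/(R_1+R_2) = 17×47/94 = 8.5 V.
Assume saturation: I_D = (k_n/2)(V_GS − V_t)² with V_GS = V_G − I_D·R_S = 8.5 − 1.5·I_D.
Substituting gives 3.94·I_D² − 40.6·I_D + 99.5 = 0, with roots I_D = 4.02 or 6.29 mA.
The root I_D = 6.29 mA gives V_GS = -0.936 V ≤ V_t, so take I_D = 4.02 mA.
Then V_GS = 2.48 V and V_DS = V_DD − I_D(R_D+R_S) = 17 − 4.02×2.06 = 8.73 V.
Saturation requires V_DS ≥ V_GS − V_t = 1.52 V; 8.73 ≥ 1.52 ✓.

I_D ≈ 4 mA, V_DS ≈ 8.7 V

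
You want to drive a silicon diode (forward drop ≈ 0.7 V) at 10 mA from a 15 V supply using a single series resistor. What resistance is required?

R ≈ 1.4 kΩ

The resistor drops V_S − V_D = 15 − 0.7 = 14.3 V at 10 mA.
R = 14.3 V / 10 mA = 1.43 kΩ.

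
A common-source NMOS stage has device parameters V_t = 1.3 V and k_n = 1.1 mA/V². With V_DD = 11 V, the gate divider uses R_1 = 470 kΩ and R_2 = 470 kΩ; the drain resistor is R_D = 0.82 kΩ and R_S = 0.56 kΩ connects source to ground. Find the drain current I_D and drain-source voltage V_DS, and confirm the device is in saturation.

I_D ≈ 3.2 mA, V_DS ≈ 6.6 V

V_G = V_DD·R_2/(R_1+R_2) = 11×470/940 = 5.5 V.
Assume saturation: I_D = (k_n/2)(V_GS − V_t)² with V_GS = V_G − I_D·R_S = 5.5 − 0.56·I_D.
Substituting gives 0.172·I_D² − 3.59·I_D + 9.7 = 0, with roots I_D = 3.2 or 17.6 mA.
The root I_D = 17.6 mA gives V_GS = -4.36 V ≤ V_t, so take I_D = 3.2 mA.
Then V_GS = 3.71 V and V_DS = V_DD − I_D(R_D+R_S) = 11 − 3.2×1.38 = 6.59 V.
Saturation requires V_DS ≥ V_GS − V_t = 2.41 V; 6.59 ≥ 2.41 ✓.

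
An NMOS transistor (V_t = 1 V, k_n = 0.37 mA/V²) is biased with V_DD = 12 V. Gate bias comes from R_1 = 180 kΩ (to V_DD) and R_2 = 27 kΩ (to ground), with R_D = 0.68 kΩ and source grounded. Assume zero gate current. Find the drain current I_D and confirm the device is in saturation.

V_G = V_DD·R_2/(R_1+R_2) = 12×27/207 = 1.57 V. With the source grounded, V_GS = V_G = 1.57 V.
Assume saturation: I_D = (k_n/2)(V_GS − V_t)² = (0.37/2)×(1.57 − 1)² = 0.185×0.565² = 0.0591 mA.
V_DS = V_DD − I_D·R_D = 12 − 0.0591×0.68 = 12 V.
Saturation requires V_DS ≥ V_GS − V_t = 0.565 V; 12 ≥ 0.565 ✓.

I_D ≈ 0.059 mA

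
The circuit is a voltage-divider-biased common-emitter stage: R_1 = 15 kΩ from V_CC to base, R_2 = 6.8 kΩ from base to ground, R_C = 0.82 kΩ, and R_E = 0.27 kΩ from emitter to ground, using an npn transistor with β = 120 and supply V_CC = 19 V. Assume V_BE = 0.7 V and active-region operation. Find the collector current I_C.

Thevenize the base divider: V_Th = V_CC·R_2/(R_1+R_2) = 19×6.8/21.8 = 5.93 V, R_Th = R_1‖R_2 = 4.68 kΩ.
Base-emitter loop: V_Th = I_B·R_Th + V_BE + (β+1)I_B·R_E, so I_B = (5.93 − 0.7) / (4.68 + 121×0.27) = 0.14 mA.
I_C = β·I_B = 120×0.14 = 16.8 mA, and I_E = (β+1)I_B = 16.9 mA.
V_CE = V_CC − I_C·R_C − I_E·R_E = 19 − 16.8×0.82 − 16.9×0.27 = 0.658 V.
V_CE = 0.658 V > 0.2 V confirms active-region operation.

I_C ≈ 17 mA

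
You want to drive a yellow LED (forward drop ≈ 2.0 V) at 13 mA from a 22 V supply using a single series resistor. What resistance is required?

R ≈ 1.5 kΩ

The resistor drops V_S − V_D = 22 − 2.0 = 20 V at 13 mA.
R = 20 V / 13 mA = 1.54 kΩ.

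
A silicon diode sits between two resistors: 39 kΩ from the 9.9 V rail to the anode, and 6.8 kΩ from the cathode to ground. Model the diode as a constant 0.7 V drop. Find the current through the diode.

The two resistors are in series with the diode, so KVL gives 9.9 = I·39 + 0.7 + I·6.8.
I = (9.9 − 0.7) / (39 + 6.8) kΩ = 9.2 / 45.8 = 0.201 mA.

I ≈ 0.2 mA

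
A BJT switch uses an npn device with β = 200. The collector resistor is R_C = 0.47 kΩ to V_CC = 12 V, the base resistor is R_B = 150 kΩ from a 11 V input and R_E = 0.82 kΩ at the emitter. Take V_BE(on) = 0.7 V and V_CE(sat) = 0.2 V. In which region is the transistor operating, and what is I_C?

Assume active. Base-emitter loop: I_B = (V_BB − V_BE)/(R_B + (β+1)R_E) = (11 − 0.7)/(150 + 201×0.82) = 0.0327 mA.
I_C = β·I_B = 200×0.0327 = 6.54 mA.
V_CE = V_CC − I_C·R_C − I_E·R_E = 12 − 6.54×0.47 − 6.58×0.82 = 3.53 V > V_CE(sat), so the active-region assumption holds.

active; I_C ≈ 6.5 mA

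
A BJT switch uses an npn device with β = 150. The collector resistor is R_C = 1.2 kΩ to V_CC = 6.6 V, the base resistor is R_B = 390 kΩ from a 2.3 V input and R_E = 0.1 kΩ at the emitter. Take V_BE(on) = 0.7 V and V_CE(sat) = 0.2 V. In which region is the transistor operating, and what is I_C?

active; I_C ≈ 0.59 mA

Assume active. Base-emitter loop: I_B = (V_BB − V_BE)/(R_B + (β+1)R_E) = (2.3 − 0.7)/(390 + 151×0.1) = 0.00395 mA.
I_C = β·I_B = 150×0.00395 = 0.592 mA.
V_CE = V_CC − I_C·R_C − I_E·R_E = 6.6 − 0.592×1.2 − 0.596×0.1 = 5.83 V > V_CE(sat), so the active-region assumption holds.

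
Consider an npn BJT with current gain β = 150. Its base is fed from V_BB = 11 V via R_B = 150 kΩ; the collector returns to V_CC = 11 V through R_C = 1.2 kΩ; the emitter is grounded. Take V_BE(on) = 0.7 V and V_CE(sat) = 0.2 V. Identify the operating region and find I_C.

Assume active: I_B = (11 − 0.7)/150 = 0.0687 mA, giving I_C = β·I_B = 10.3 mA.
But then V_CE = 11 − 10.3×1.2 = -1.36 V < V_CE(sat) = 0.2 V — impossible in the active region.
So the transistor is saturated. With V_CE = 0.2 V, I_C = (V_CC − 0.2)/R_C = 10.8/1.2 = 9 mA.
Check: β·I_B = 10.3 mA > I_C = 9 mA, confirming saturation.

saturation; I_C ≈ 9 mA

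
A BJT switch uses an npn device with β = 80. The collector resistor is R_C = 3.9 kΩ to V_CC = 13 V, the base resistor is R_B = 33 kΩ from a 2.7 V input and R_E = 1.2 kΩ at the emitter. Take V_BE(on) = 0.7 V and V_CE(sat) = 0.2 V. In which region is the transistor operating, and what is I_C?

active; I_C ≈ 1.2 mA

Assume active. Base-emitter loop: I_B = (V_BB − V_BE)/(R_B + (β+1)R_E) = (2.7 − 0.7)/(33 + 81×1.2) = 0.0154 mA.
I_C = β·I_B = 80×0.0154 = 1.23 mA.
V_CE = V_CC − I_C·R_C − I_E·R_E = 13 − 1.23×3.9 − 1.24×1.2 = 6.71 V > V_CE(sat), so the active-region assumption holds.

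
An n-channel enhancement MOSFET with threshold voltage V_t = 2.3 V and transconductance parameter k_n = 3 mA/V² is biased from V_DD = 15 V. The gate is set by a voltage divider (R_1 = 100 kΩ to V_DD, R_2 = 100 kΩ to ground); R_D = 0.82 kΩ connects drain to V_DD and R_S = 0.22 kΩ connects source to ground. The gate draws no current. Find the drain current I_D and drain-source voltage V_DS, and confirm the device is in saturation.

V_G = V_DD·R_2/(R_1+R_2) = 15×100/200 = 7.5 V.
Assume saturation: I_D = (k_n/2)(V_GS − V_t)² with V_GS = V_G − I_D·R_S = 7.5 − 0.22·I_D.
Substituting gives 0.0726·I_D² − 4.43·I_D + 40.6 = 0, with roots I_D = 11.2 or 49.8 mA.
The root I_D = 49.8 mA gives V_GS = -3.46 V ≤ V_t, so take I_D = 11.2 mA.
Then V_GS = 5.03 V and V_DS = V_DD − I_D(R_D+R_S) = 15 − 11.2×1.04 = 3.34 V.
Saturation requires V_DS ≥ V_GS − V_t = 2.73 V; 3.34 ≥ 2.73 ✓.

I_D ≈ 11 mA, V_DS ≈ 3.3 V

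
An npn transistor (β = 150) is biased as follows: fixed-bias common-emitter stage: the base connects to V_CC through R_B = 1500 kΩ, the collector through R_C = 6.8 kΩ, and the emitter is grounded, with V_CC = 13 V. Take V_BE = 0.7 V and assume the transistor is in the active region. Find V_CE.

V_CE ≈ 4.6 V

Base loop: V_CC = I_B·R_B + V_BE, so I_B = (13 − 0.7)/1500 kΩ = 0.0082 mA.
In the active region I_C = β·I_B = 150 × 0.0082 = 1.23 mA.
Collector loop: V_CE = V_CC − I_C·R_C = 13 − 1.23×6.8 = 4.64 V.
Since V_CE = 4.64 V > V_CE(sat) ≈ 0.2 V, the transistor is in the active region as assumed.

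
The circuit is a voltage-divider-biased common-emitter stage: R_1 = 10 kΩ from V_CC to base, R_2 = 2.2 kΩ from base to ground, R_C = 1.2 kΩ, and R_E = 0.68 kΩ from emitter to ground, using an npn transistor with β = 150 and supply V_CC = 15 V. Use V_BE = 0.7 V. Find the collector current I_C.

I_C ≈ 2.9 mA

Thevenize the base divider: V_Th = V_CC·R_2/(R_1+R_2) = 15×2.2/12.2 = 2.7 V, R_Th = R_1‖R_2 = 1.8 kΩ.
Base-emitter loop: V_Th = I_B·R_Th + V_BE + (β+1)I_B·R_E, so I_B = (2.7 − 0.7) / (1.8 + 151×0.68) = 0.0192 mA.
I_C = β·I_B = 150×0.0192 = 2.88 mA, and I_E = (β+1)I_B = 2.9 mA.
V_CE = V_CC − I_C·R_C − I_E·R_E = 15 − 2.88×1.2 − 2.9×0.68 = 9.58 V.
V_CE = 9.58 V > 0.2 V confirms active-region operation.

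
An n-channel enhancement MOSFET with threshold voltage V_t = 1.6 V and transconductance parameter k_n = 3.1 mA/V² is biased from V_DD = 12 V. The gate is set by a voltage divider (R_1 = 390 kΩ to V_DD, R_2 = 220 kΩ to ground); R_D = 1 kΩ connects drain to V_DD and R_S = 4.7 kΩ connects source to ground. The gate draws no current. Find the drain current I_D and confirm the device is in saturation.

I_D ≈ 0.46 mA

V_G = V_DD·R_2/(R_1+R_2) = 12×220/610 = 4.33 V.
Assume saturation: I_D = (k_n/2)(V_GS − V_t)² with V_GS = V_G − I_D·R_S = 4.33 − 4.7·I_D.
Substituting gives 34.2·I_D² − 40.7·I_D + 11.5 = 0, with roots I_D = 0.464 or 0.726 mA.
The root I_D = 0.726 mA gives V_GS = 0.916 V ≤ V_t, so take I_D = 0.464 mA.
Then V_GS = 2.15 V and V_DS = V_DD − I_D(R_D+R_S) = 12 − 0.464×5.7 = 9.36 V.
Saturation requires V_DS ≥ V_GS − V_t = 0.547 V; 9.36 ≥ 0.547 ✓.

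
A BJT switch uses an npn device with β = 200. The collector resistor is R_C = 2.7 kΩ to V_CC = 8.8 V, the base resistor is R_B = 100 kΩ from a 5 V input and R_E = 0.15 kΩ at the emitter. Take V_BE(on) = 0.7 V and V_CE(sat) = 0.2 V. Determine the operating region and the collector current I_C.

saturation; I_C ≈ 3 mA

Assume active: I_B = (5 − 0.7)/(100 + 201×0.15) = 0.033 mA, I_C = β·I_B = 6.61 mA.
Then V_CE = 8.8 − 6.61×2.7 − 6.64×0.15 = -10 V < 0.2 V — the active assumption fails.
Re-solve with V_CE = 0.2 V. KCL at the emitter: V_E/R_E = (V_BB−0.7−V_E)/R_B + (V_CC−0.2−V_E)/R_C, giving V_E = 0.458 V.
I_C = (V_CC − 0.2 − V_E)/R_C = (8.6 − 0.458)/2.7 = 3.02 mA.
Check: I_B = (4.3 − 0.458)/100 = 0.0384 mA, and β·I_B = 7.68 mA > I_C, confirming saturation.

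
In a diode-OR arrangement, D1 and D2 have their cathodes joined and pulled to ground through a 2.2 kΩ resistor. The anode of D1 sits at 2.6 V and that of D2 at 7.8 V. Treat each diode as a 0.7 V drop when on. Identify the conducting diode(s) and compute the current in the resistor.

Assume both conduct. Then node N would need to be at both 2.6−0.7 = 1.9 V and 7.8−0.7 = 7.1 V, which is impossible.
Assume only D2 conducts: V_N = 7.8 − 0.7 = 7.1 V, so I_R = 7.1/2.2 = 3.23 mA.
Check D1: its anode-to-cathode voltage is 2.6 − 7.1 = -4.5 V < 0.7 V, so it is off. The assumption is consistent.

Only D2 conducts; I_R ≈ 3.2 mA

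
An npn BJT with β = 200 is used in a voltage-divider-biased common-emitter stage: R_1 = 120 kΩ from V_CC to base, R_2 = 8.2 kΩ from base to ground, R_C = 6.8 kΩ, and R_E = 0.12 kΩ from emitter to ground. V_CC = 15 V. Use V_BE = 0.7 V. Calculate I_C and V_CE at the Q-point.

I_C ≈ 1.6 mA, V_CE ≈ 3.7 V

Thevenize the base divider: V_Th = V_CC·R_2/(R_1+R_2) = 15×8.2/128 = 0.959 V, R_Th = R_1‖R_2 = 7.68 kΩ.
Base-emitter loop: V_Th = I_B·R_Th + V_BE + (β+1)I_B·R_E, so I_B = (0.959 − 0.7) / (7.68 + 201×0.12) = 0.00816 mA.
I_C = β·I_B = 200×0.00816 = 1.63 mA, and I_E = (β+1)I_B = 1.64 mA.
V_CE = V_CC − I_C·R_C − I_E·R_E = 15 − 1.63×6.8 − 1.64×0.12 = 3.71 V.
V_CE = 3.71 V > 0.2 V confirms active-region operation.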